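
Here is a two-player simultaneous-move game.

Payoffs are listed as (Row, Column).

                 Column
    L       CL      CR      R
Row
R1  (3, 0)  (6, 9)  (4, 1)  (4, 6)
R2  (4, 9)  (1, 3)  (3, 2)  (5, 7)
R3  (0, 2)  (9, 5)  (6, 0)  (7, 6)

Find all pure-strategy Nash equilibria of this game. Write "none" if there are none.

(R1, L): Row can switch to R2 (3 → 4). Not NE.
(R1, CL): Row can switch to R3 (6 → 9). Not NE.
(R1, CR): Row can switch to R3 (4 → 6). Not NE.
(R1, R): Row can switch to R2 (4 → 5). Not NE.
(R2, L): Row gets 4, best alternative 3; Column gets 9, best alternative 7. No profitable deviation — NE.
(R2, CL): Row can switch to R1 (1 → 6). Not NE.
(R2, CR): Row can switch to R1 (3 → 4). Not NE.
(R2, R): Row can switch to R3 (5 → 7). Not NE.
(R3, L): Row can switch to R1 (0 → 3). Not NE.
(R3, CL): Column can switch to R (5 → 6). Not NE.
(R3, CR): Column can switch to L (0 → 2). Not NE.
(R3, R): Row gets 7, best alternative 5; Column gets 6, best alternative 5. No profitable deviation — NE.

Pure-strategy Nash equilibria: (R2, L); (R3, R)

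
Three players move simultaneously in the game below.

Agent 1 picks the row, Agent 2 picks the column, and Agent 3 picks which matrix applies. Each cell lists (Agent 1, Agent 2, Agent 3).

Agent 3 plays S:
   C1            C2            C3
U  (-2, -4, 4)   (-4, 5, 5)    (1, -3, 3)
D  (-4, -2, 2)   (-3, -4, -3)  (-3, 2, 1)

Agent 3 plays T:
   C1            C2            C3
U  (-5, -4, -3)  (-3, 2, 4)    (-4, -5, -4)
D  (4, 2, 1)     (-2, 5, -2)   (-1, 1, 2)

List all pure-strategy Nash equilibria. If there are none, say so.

For each strategy profile, look for a profitable unilateral deviation.
(U, C1, S): Agent 2 can switch to C2 (-4 → 5). Not NE.
(U, C1, T): Agent 1 can switch to D (-5 → 4). Not NE.
(U, C2, S): Agent 1 can switch to D (-4 → -3). Not NE.
(U, C2, T): Agent 1 can switch to D (-3 → -2). Not NE.
(U, C3, S): Agent 2 can switch to C2 (-3 → 5). Not NE.
(U, C3, T): Agent 1 can switch to D (-4 → -1). Not NE.
(D, C1, S): Agent 1 can switch to U (-4 → -2). Not NE.
(D, C1, T): Agent 2 can switch to C2 (2 → 5). Not NE.
(D, C2, S): Agent 2 can switch to C1 (-4 → -2). Not NE.
(D, C2, T): Agent 1 gets -2, best alternative -3; Agent 2 gets 5, best alternative 2; Agent 3 gets -2, best alternative -3. No profitable deviation — NE.
(D, C3, S): Agent 1 can switch to U (-3 → 1). Not NE.
(D, C3, T): Agent 2 can switch to C1 (1 → 2). Not NE.

Pure NE: (D, C2, T)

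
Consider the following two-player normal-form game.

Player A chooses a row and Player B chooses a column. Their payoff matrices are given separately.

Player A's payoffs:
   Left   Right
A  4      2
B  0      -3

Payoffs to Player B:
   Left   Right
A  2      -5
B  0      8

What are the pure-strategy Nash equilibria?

(A, Left): Player A gets 4, best alternative 0; Player B gets 2, best alternative -5. No profitable deviation — NE.
(A, Right): Player B can switch to Left (-5 → 2). Not NE.
(B, Left): Player A can switch to A (0 → 4). Not NE.
(B, Right): Player A can switch to A (-3 → 2). Not NE.

The unique pure-strategy Nash equilibrium is (A, Left).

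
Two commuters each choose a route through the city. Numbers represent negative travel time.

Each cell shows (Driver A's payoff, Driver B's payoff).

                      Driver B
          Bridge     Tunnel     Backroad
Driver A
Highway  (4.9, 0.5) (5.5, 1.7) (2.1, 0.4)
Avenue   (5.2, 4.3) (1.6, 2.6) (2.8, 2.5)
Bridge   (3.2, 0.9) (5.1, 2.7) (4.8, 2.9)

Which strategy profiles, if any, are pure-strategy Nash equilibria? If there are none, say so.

Driver A against Bridge: payoffs 4.9, 5.2, 3.2 → best response Avenue.
Driver A against Tunnel: payoffs 5.5, 1.6, 5.1 → best response Highway.
Driver A against Backroad: payoffs 2.1, 2.8, 4.8 → best response Bridge.
Driver B against Highway: payoffs 0.5, 1.7, 0.4 → best response Tunnel.
Driver B against Avenue: payoffs 4.3, 2.6, 2.5 → best response Bridge.
Driver B against Bridge: payoffs 0.9, 2.7, 2.9 → best response Backroad.
Mutual best responses: (Highway, Tunnel); (Avenue, Bridge); (Bridge, Backroad).

(Highway, Tunnel); (Avenue, Bridge); (Bridge, Backroad)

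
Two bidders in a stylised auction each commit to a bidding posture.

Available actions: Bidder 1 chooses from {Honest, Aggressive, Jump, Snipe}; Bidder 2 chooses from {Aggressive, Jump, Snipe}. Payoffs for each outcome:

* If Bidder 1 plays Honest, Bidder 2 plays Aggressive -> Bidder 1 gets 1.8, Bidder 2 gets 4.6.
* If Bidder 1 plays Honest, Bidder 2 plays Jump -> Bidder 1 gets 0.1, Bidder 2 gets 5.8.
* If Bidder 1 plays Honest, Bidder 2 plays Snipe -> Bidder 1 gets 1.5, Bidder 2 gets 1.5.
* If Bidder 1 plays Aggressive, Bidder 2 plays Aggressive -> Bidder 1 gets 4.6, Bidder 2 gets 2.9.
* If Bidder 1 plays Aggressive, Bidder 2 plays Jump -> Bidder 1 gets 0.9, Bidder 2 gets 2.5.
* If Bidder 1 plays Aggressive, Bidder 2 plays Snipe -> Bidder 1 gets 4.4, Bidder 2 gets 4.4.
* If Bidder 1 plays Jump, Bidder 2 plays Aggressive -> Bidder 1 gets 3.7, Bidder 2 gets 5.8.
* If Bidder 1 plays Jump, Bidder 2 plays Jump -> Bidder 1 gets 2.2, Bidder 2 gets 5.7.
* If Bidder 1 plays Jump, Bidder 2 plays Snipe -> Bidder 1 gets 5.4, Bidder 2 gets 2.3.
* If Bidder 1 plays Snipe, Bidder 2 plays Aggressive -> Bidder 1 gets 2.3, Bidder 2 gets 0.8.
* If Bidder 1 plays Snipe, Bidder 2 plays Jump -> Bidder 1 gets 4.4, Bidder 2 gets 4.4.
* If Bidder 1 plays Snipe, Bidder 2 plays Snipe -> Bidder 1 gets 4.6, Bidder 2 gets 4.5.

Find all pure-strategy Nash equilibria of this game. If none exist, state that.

No pure-strategy Nash equilibrium.

Mark each player's best response to every combination of opponents' strategies; a profile where every player is best-responding is a pure Nash equilibrium.
Bidder 1 against Aggressive: payoffs 1.8, 4.6, 3.7, 2.3 → best response Aggressive.
Bidder 1 against Jump: payoffs 0.1, 0.9, 2.2, 4.4 → best response Snipe.
Bidder 1 against Snipe: payoffs 1.5, 4.4, 5.4, 4.6 → best response Jump.
Bidder 2 against Honest: payoffs 4.6, 5.8, 1.5 → best response Jump.
Bidder 2 against Aggressive: payoffs 2.9, 2.5, 4.4 → best response Snipe.
Bidder 2 against Jump: payoffs 5.8, 5.7, 2.3 → best response Aggressive.
Bidder 2 against Snipe: payoffs 0.8, 4.4, 4.5 → best response Snipe.
No profile is a mutual best response for all players.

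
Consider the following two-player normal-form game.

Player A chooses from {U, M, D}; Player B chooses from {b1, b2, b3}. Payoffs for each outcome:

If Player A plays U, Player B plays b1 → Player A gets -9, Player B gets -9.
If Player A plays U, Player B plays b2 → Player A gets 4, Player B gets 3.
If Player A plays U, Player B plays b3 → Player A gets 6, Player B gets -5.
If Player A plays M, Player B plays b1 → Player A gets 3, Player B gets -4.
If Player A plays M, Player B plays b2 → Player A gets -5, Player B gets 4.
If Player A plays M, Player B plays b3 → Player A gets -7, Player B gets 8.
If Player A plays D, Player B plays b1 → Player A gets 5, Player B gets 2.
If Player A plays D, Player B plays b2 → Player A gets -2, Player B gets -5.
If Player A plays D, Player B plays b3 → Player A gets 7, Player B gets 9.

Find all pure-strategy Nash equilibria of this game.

For each player, find the best response to each opponent profile; mutual best responses are the pure NE.
Player A against b1: payoffs -9, 3, 5 → best response D.
Player A against b2: payoffs 4, -5, -2 → best response U.
Player A against b3: payoffs 6, -7, 7 → best response D.
Player B against U: payoffs -9, 3, -5 → best response b2.
Player B against M: payoffs -4, 4, 8 → best response b3.
Player B against D: payoffs 2, -5, 9 → best response b3.
Mutual best responses: (U, b2); (D, b3).

The pure Nash equilibria are (U, b2), (D, b3).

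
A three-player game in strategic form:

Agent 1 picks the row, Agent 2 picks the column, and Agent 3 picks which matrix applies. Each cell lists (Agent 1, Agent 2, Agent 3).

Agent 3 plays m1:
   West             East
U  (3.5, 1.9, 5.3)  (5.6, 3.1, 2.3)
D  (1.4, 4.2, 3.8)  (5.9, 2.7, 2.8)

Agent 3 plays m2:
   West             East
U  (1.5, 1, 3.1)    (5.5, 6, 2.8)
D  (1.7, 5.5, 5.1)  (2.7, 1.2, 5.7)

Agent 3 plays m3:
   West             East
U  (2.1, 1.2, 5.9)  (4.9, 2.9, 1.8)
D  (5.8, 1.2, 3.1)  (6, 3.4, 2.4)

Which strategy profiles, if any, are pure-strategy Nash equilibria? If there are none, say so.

(U, West, m1): Agent 2 can switch to East (1.9 → 3.1). Not NE.
(U, West, m2): Agent 1 can switch to D (1.5 → 1.7). Not NE.
(U, West, m3): Agent 1 can switch to D (2.1 → 5.8). Not NE.
(U, East, m1): Agent 1 can switch to D (5.6 → 5.9). Not NE.
(U, East, m2): Agent 1 gets 5.5, best alternative 2.7; Agent 2 gets 6, best alternative 1; Agent 3 gets 2.8, best alternative 2.3. No profitable deviation — NE.
(U, East, m3): Agent 1 can switch to D (4.9 → 6). Not NE.
(D, West, m1): Agent 1 can switch to U (1.4 → 3.5). Not NE.
(D, West, m2): Agent 1 gets 1.7, best alternative 1.5; Agent 2 gets 5.5, best alternative 1.2; Agent 3 gets 5.1, best alternative 3.8. No profitable deviation — NE.
(The remaining 4 profiles each have a profitable deviation by the same check.)

The pure Nash equilibria are (U, East, m2), (D, West, m2).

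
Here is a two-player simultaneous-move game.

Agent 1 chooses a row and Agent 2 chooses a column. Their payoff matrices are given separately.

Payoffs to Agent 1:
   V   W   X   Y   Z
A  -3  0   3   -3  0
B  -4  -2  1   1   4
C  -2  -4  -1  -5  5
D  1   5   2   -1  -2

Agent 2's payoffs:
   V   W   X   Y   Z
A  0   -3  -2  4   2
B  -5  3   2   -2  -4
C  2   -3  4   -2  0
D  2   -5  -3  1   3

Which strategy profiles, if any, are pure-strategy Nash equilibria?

There is no pure-strategy Nash equilibrium.

(A, V): Agent 1 can switch to C (-3 → -2). Not NE.
(A, W): Agent 1 can switch to D (0 → 5). Not NE.
(A, X): Agent 2 can switch to V (-2 → 0). Not NE.
(A, Y): Agent 1 can switch to B (-3 → 1). Not NE.
(A, Z): Agent 1 can switch to B (0 → 4). Not NE.
(B, V): Agent 1 can switch to A (-4 → -3). Not NE.
(B, W): Agent 1 can switch to A (-2 → 0). Not NE.
(B, X): Agent 1 can switch to A (1 → 3). Not NE.
(B, Y): Agent 2 can switch to W (-2 → 3). Not NE.
(B, Z): Agent 1 can switch to C (4 → 5). Not NE.
(C, V): Agent 1 can switch to D (-2 → 1). Not NE.
(C, W): Agent 1 can switch to A (-4 → 0). Not NE.
(The remaining 8 profiles each have a profitable deviation by the same check.)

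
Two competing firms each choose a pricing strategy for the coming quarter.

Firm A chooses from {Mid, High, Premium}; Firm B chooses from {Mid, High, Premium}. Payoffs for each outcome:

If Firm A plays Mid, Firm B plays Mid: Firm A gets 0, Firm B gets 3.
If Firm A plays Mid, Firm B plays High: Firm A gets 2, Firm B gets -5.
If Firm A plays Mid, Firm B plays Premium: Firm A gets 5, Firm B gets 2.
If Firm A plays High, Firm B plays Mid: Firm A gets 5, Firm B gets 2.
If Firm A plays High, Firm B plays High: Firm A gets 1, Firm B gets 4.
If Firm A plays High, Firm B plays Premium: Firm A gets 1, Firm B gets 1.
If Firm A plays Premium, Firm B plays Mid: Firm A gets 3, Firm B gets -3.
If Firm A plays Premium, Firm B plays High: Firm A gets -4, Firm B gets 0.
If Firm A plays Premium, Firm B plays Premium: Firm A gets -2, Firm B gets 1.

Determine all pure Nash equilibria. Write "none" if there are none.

Firm A against Mid: payoffs 0, 5, 3 → best response High.
Firm A against High: payoffs 2, 1, -4 → best response Mid.
Firm A against Premium: payoffs 5, 1, -2 → best response Mid.
Firm B against Mid: payoffs 3, -5, 2 → best response Mid.
Firm B against High: payoffs 2, 4, 1 → best response High.
Firm B against Premium: payoffs -3, 0, 1 → best response Premium.
No profile is a mutual best response for all players.

none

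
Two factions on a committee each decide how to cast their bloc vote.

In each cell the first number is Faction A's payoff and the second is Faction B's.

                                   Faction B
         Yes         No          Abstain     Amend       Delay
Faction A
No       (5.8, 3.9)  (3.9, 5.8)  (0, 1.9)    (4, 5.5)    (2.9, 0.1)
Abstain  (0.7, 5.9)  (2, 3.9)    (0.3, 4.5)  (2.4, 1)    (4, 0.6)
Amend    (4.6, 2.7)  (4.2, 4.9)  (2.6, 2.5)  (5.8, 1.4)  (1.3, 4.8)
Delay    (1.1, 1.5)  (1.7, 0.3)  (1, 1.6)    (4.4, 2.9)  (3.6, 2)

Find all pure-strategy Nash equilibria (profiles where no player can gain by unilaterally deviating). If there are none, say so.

(Amend, No)

(No, Yes): Faction B can switch to No (3.9 → 5.8). Not NE.
(No, No): Faction A can switch to Amend (3.9 → 4.2). Not NE.
(No, Abstain): Faction A can switch to Abstain (0 → 0.3). Not NE.
(No, Amend): Faction A can switch to Amend (4 → 5.8). Not NE.
(No, Delay): Faction A can switch to Abstain (2.9 → 4). Not NE.
(Abstain, Yes): Faction A can switch to No (0.7 → 5.8). Not NE.
(Abstain, No): Faction A can switch to No (2 → 3.9). Not NE.
(Abstain, Abstain): Faction A can switch to Amend (0.3 → 2.6). Not NE.
(Amend, No): Faction A gets 4.2, best alternative 3.9; Faction B gets 4.9, best alternative 4.8. No profitable deviation — NE.
(The remaining 11 profiles each have a profitable deviation by the same check.)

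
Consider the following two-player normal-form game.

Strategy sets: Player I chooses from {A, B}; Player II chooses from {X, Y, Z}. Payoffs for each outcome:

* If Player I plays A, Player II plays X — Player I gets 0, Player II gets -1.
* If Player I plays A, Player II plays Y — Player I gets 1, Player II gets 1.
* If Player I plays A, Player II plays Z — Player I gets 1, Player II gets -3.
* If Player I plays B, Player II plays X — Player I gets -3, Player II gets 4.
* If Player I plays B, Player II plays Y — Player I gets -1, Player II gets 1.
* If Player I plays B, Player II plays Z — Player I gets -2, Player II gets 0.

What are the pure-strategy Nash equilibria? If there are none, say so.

Player I against X: payoffs 0, -3 → best response A.
Player I against Y: payoffs 1, -1 → best response A.
Player I against Z: payoffs 1, -2 → best response A.
Player II against A: payoffs -1, 1, -3 → best response Y.
Player II against B: payoffs 4, 1, 0 → best response X.
Mutual best responses: (A, Y).

The unique pure-strategy Nash equilibrium is (A, Y).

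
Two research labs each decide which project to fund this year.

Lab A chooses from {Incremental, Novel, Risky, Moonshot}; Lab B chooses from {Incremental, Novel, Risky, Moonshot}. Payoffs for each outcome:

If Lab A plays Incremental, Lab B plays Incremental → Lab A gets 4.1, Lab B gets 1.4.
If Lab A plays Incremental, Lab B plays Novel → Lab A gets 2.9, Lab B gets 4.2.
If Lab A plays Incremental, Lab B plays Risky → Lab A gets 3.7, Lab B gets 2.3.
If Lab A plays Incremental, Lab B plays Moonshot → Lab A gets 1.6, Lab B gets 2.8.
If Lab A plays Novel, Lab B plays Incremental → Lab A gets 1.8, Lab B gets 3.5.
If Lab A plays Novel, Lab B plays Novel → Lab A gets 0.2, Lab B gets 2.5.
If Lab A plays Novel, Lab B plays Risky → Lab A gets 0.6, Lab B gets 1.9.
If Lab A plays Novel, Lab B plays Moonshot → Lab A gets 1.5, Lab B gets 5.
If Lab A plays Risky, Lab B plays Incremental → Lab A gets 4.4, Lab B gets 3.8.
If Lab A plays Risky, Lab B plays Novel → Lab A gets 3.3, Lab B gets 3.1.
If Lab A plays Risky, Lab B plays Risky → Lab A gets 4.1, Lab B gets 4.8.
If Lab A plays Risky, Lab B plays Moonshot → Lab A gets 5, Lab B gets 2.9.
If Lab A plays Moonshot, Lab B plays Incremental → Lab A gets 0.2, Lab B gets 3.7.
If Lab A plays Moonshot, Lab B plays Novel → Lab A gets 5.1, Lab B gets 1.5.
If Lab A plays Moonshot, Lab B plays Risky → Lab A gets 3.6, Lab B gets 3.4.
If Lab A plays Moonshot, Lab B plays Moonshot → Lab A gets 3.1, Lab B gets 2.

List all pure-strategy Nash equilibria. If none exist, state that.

Lab A against Incremental: payoffs 4.1, 1.8, 4.4, 0.2 → best response Risky.
Lab A against Novel: payoffs 2.9, 0.2, 3.3, 5.1 → best response Moonshot.
Lab A against Risky: payoffs 3.7, 0.6, 4.1, 3.6 → best response Risky.
Lab A against Moonshot: payoffs 1.6, 1.5, 5, 3.1 → best response Risky.
Lab B against Incremental: payoffs 1.4, 4.2, 2.3, 2.8 → best response Novel.
Lab B against Novel: payoffs 3.5, 2.5, 1.9, 5 → best response Moonshot.
Lab B against Risky: payoffs 3.8, 3.1, 4.8, 2.9 → best response Risky.
Lab B against Moonshot: payoffs 3.7, 1.5, 3.4, 2 → best response Incremental.
Mutual best responses: (Risky, Risky).

The unique pure-strategy Nash equilibrium is (Risky, Risky).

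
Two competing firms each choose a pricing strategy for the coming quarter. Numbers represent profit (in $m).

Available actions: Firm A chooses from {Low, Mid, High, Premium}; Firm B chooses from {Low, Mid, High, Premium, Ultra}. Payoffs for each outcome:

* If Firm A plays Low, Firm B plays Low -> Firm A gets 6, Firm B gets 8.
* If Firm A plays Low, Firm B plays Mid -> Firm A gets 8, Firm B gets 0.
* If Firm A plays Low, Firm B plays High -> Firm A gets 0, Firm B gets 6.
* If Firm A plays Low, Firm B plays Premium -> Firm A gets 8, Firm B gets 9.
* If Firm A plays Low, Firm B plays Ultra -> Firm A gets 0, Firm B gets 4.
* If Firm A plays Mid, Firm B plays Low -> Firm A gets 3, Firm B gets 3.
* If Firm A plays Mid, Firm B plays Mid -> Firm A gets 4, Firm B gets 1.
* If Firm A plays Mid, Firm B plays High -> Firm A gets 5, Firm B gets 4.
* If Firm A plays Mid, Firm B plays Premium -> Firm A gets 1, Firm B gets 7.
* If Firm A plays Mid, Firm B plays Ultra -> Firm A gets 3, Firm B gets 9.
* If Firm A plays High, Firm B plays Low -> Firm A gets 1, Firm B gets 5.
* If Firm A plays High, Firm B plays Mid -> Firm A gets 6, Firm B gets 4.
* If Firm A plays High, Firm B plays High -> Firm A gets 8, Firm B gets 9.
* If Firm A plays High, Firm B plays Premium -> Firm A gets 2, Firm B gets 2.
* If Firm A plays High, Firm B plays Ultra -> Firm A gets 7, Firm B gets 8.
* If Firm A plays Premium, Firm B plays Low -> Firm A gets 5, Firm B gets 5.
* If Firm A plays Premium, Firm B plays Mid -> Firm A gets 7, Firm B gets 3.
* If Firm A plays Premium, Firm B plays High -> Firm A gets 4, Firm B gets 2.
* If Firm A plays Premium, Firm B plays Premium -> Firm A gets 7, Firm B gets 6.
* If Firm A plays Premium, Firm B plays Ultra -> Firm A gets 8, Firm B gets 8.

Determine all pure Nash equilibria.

The pure Nash equilibria are (Low, Premium), (High, High), (Premium, Ultra).

Firm A against Low: payoffs 6, 3, 1, 5 → best response Low.
Firm A against Mid: payoffs 8, 4, 6, 7 → best response Low.
Firm A against High: payoffs 0, 5, 8, 4 → best response High.
Firm A against Premium: payoffs 8, 1, 2, 7 → best response Low.
Firm A against Ultra: payoffs 0, 3, 7, 8 → best response Premium.
Firm B against Low: payoffs 8, 0, 6, 9, 4 → best response Premium.
Firm B against Mid: payoffs 3, 1, 4, 7, 9 → best response Ultra.
Firm B against High: payoffs 5, 4, 9, 2, 8 → best response High.
Firm B against Premium: payoffs 5, 3, 2, 6, 8 → best response Ultra.
Mutual best responses: (Low, Premium); (High, High); (Premium, Ultra).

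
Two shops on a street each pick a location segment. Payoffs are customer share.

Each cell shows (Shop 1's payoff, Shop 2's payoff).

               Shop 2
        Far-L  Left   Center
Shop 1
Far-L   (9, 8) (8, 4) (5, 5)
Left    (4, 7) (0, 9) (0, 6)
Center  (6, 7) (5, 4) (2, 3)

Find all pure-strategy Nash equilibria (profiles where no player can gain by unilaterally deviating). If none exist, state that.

Pure NE: (Far-L, Far-L)

Check each profile: it is a Nash equilibrium iff no player can strictly gain by switching unilaterally.
(Far-L, Far-L): Shop 1 gets 9, best alternative 6; Shop 2 gets 8, best alternative 5. No profitable deviation — NE.
(Far-L, Left): Shop 2 can switch to Far-L (4 → 8). Not NE.
(Far-L, Center): Shop 2 can switch to Far-L (5 → 8). Not NE.
(Left, Far-L): Shop 1 can switch to Far-L (4 → 9). Not NE.
(Left, Left): Shop 1 can switch to Far-L (0 → 8). Not NE.
(Left, Center): Shop 1 can switch to Far-L (0 → 5). Not NE.
(Center, Far-L): Shop 1 can switch to Far-L (6 → 9). Not NE.
(Center, Left): Shop 1 can switch to Far-L (5 → 8). Not NE.
(Center, Center): Shop 1 can switch to Far-L (2 → 5). Not NE.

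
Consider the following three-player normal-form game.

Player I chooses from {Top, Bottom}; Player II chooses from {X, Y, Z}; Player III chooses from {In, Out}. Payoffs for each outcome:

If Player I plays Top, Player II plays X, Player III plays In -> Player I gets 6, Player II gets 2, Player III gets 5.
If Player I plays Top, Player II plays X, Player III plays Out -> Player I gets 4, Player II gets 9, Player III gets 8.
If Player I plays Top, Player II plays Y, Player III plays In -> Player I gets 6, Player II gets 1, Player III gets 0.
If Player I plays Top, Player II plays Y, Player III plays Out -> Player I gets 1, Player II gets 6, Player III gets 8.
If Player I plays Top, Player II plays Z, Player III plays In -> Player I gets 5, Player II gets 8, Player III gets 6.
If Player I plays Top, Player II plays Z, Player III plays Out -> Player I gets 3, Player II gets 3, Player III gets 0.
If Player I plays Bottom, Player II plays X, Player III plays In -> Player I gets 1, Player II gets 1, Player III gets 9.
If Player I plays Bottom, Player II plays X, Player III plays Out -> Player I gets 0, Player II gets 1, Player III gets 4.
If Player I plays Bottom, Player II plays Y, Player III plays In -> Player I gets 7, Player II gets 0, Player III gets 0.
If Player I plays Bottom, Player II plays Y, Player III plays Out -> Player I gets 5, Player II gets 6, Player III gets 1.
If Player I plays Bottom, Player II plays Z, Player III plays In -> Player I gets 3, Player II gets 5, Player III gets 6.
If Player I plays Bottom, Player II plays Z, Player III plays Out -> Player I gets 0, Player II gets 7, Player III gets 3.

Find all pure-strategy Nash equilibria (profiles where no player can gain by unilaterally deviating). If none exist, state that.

Pure-strategy Nash equilibria: (Top, X, Out); (Top, Z, In)

Player I against (X, In): payoffs 6, 1 → best response Top.
Player I against (X, Out): payoffs 4, 0 → best response Top.
Player I against (Y, In): payoffs 6, 7 → best response Bottom.
Player I against (Y, Out): payoffs 1, 5 → best response Bottom.
Player I against (Z, In): payoffs 5, 3 → best response Top.
Player I against (Z, Out): payoffs 3, 0 → best response Top.
Player II against (Top, In): payoffs 2, 1, 8 → best response Z.
Player II against (Top, Out): payoffs 9, 6, 3 → best response X.
Player II against (Bottom, In): payoffs 1, 0, 5 → best response Z.
Player II against (Bottom, Out): payoffs 1, 6, 7 → best response Z.
Player III against (Top, X): payoffs 5, 8 → best response Out.
Player III against (Top, Y): payoffs 0, 8 → best response Out.
Player III against (Top, Z): payoffs 6, 0 → best response In.
Player III against (Bottom, X): payoffs 9, 4 → best response In.
Player III against (Bottom, Y): payoffs 0, 1 → best response Out.
Player III against (Bottom, Z): payoffs 6, 3 → best response In.
Mutual best responses: (Top, X, Out); (Top, Z, In).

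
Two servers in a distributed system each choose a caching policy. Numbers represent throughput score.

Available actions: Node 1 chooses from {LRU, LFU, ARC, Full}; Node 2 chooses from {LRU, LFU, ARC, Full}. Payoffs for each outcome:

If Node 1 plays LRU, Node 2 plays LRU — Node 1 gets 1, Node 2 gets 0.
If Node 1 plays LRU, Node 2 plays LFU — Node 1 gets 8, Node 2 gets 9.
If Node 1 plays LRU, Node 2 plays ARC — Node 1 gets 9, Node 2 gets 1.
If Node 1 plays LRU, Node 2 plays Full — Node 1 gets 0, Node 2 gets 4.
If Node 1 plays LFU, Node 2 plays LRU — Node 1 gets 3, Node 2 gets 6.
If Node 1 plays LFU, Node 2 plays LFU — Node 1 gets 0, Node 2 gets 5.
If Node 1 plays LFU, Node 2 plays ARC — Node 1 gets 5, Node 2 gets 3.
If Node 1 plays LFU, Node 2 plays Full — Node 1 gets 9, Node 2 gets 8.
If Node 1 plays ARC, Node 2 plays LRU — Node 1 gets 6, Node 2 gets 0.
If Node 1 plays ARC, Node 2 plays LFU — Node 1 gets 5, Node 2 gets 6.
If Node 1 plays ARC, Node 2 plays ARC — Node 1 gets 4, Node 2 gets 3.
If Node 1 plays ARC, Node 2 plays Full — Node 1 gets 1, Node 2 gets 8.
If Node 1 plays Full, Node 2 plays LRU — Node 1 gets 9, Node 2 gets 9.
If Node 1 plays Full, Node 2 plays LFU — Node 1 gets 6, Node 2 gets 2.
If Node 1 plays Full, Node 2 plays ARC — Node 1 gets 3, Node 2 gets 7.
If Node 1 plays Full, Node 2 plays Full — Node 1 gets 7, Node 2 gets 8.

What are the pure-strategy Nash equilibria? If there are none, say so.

The pure Nash equilibria are (LRU, LFU), (LFU, Full), (Full, LRU).

Node 1 against LRU: payoffs 1, 3, 6, 9 → best response Full.
Node 1 against LFU: payoffs 8, 0, 5, 6 → best response LRU.
Node 1 against ARC: payoffs 9, 5, 4, 3 → best response LRU.
Node 1 against Full: payoffs 0, 9, 1, 7 → best response LFU.
Node 2 against LRU: payoffs 0, 9, 1, 4 → best response LFU.
Node 2 against LFU: payoffs 6, 5, 3, 8 → best response Full.
Node 2 against ARC: payoffs 0, 6, 3, 8 → best response Full.
Node 2 against Full: payoffs 9, 2, 7, 8 → best response LRU.
Mutual best responses: (LRU, LFU); (LFU, Full); (Full, LRU).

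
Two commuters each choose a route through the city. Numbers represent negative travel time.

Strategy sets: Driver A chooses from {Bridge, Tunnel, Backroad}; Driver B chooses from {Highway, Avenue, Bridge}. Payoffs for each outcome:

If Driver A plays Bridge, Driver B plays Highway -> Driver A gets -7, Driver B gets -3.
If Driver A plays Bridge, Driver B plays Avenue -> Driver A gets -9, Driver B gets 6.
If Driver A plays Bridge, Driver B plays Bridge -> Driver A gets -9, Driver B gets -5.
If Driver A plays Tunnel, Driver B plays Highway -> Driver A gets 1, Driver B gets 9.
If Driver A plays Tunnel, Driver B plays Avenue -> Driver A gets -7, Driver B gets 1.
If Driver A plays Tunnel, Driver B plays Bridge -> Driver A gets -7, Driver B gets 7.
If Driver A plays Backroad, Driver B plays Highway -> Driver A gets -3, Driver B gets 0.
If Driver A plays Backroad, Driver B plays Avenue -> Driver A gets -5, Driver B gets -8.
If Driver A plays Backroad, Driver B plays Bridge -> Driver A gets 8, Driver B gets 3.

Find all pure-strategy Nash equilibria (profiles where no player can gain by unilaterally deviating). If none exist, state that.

Driver A against Highway: payoffs -7, 1, -3 → best response Tunnel.
Driver A against Avenue: payoffs -9, -7, -5 → best response Backroad.
Driver A against Bridge: payoffs -9, -7, 8 → best response Backroad.
Driver B against Bridge: payoffs -3, 6, -5 → best response Avenue.
Driver B against Tunnel: payoffs 9, 1, 7 → best response Highway.
Driver B against Backroad: payoffs 0, -8, 3 → best response Bridge.
Mutual best responses: (Tunnel, Highway); (Backroad, Bridge).

Pure-strategy Nash equilibria: (Tunnel, Highway); (Backroad, Bridge)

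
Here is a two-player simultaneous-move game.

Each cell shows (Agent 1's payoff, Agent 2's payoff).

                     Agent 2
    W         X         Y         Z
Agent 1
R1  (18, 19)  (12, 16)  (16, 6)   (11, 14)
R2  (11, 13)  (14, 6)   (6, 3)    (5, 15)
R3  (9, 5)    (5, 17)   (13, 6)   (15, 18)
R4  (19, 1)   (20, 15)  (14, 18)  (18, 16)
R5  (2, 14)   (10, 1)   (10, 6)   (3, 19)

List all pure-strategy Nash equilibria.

Mark each player's best response to every combination of opponents' strategies; a profile where every player is best-responding is a pure Nash equilibrium.
Agent 1 against W: payoffs 18, 11, 9, 19, 2 → best response R4.
Agent 1 against X: payoffs 12, 14, 5, 20, 10 → best response R4.
Agent 1 against Y: payoffs 16, 6, 13, 14, 10 → best response R1.
Agent 1 against Z: payoffs 11, 5, 15, 18, 3 → best response R4.
Agent 2 against R1: payoffs 19, 16, 6, 14 → best response W.
Agent 2 against R2: payoffs 13, 6, 3, 15 → best response Z.
Agent 2 against R3: payoffs 5, 17, 6, 18 → best response Z.
Agent 2 against R4: payoffs 1, 15, 18, 16 → best response Y.
Agent 2 against R5: payoffs 14, 1, 6, 19 → best response Z.
No profile is a mutual best response for all players.

There is no pure-strategy Nash equilibrium.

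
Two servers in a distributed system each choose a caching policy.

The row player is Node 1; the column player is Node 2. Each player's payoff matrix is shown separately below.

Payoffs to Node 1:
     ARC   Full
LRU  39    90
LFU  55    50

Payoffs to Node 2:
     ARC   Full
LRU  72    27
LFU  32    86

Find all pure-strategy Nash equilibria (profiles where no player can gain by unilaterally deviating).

Node 1 against ARC: payoffs 39, 55 → best response LFU.
Node 1 against Full: payoffs 90, 50 → best response LRU.
Node 2 against LRU: payoffs 72, 27 → best response ARC.
Node 2 against LFU: payoffs 32, 86 → best response Full.
No profile is a mutual best response for all players.

No pure-strategy Nash equilibrium.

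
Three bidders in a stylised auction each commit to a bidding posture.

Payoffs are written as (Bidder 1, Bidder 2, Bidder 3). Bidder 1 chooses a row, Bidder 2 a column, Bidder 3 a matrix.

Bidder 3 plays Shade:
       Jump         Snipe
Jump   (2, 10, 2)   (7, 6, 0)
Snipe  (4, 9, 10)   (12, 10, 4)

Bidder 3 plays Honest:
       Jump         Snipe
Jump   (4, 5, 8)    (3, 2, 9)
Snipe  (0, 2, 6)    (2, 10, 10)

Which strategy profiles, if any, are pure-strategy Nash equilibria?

The unique pure-strategy Nash equilibrium is (Jump, Jump, Honest).

Bidder 1 against (Jump, Shade): payoffs 2, 4 → best response Snipe.
Bidder 1 against (Jump, Honest): payoffs 4, 0 → best response Jump.
Bidder 1 against (Snipe, Shade): payoffs 7, 12 → best response Snipe.
Bidder 1 against (Snipe, Honest): payoffs 3, 2 → best response Jump.
Bidder 2 against (Jump, Shade): payoffs 10, 6 → best response Jump.
Bidder 2 against (Jump, Honest): payoffs 5, 2 → best response Jump.
Bidder 2 against (Snipe, Shade): payoffs 9, 10 → best response Snipe.
Bidder 2 against (Snipe, Honest): payoffs 2, 10 → best response Snipe.
Bidder 3 against (Jump, Jump): payoffs 2, 8 → best response Honest.
Bidder 3 against (Jump, Snipe): payoffs 0, 9 → best response Honest.
Bidder 3 against (Snipe, Jump): payoffs 10, 6 → best response Shade.
Bidder 3 against (Snipe, Snipe): payoffs 4, 10 → best response Honest.
Mutual best responses: (Jump, Jump, Honest).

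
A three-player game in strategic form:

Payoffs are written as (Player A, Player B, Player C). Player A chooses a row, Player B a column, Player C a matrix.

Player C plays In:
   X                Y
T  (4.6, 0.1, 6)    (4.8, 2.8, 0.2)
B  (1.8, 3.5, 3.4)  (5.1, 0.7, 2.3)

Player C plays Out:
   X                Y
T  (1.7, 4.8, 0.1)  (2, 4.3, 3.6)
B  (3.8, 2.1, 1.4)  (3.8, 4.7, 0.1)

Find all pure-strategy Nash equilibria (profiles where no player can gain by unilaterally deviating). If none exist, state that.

No pure-strategy Nash equilibrium.

Player A against (X, In): payoffs 4.6, 1.8 → best response T.
Player A against (X, Out): payoffs 1.7, 3.8 → best response B.
Player A against (Y, In): payoffs 4.8, 5.1 → best response B.
Player A against (Y, Out): payoffs 2, 3.8 → best response B.
Player B against (T, In): payoffs 0.1, 2.8 → best response Y.
Player B against (T, Out): payoffs 4.8, 4.3 → best response X.
Player B against (B, In): payoffs 3.5, 0.7 → best response X.
Player B against (B, Out): payoffs 2.1, 4.7 → best response Y.
Player C against (T, X): payoffs 6, 0.1 → best response In.
Player C against (T, Y): payoffs 0.2, 3.6 → best response Out.
Player C against (B, X): payoffs 3.4, 1.4 → best response In.
Player C against (B, Y): payoffs 2.3, 0.1 → best response In.
No profile is a mutual best response for all players.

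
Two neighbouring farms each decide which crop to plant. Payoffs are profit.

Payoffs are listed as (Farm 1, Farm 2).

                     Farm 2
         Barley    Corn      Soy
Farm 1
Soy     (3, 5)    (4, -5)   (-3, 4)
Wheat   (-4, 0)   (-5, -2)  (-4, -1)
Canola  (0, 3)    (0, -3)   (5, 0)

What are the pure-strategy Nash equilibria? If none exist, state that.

(Soy, Barley)

(Soy, Barley): Farm 1 gets 3, best alternative 0; Farm 2 gets 5, best alternative 4. No profitable deviation — NE.
(Soy, Corn): Farm 2 can switch to Barley (-5 → 5). Not NE.
(Soy, Soy): Farm 1 can switch to Canola (-3 → 5). Not NE.
(Wheat, Barley): Farm 1 can switch to Soy (-4 → 3). Not NE.
(Wheat, Corn): Farm 1 can switch to Soy (-5 → 4). Not NE.
(Wheat, Soy): Farm 1 can switch to Soy (-4 → -3). Not NE.
(Canola, Barley): Farm 1 can switch to Soy (0 → 3). Not NE.
(Canola, Corn): Farm 1 can switch to Soy (0 → 4). Not NE.
(Canola, Soy): Farm 2 can switch to Barley (0 → 3). Not NE.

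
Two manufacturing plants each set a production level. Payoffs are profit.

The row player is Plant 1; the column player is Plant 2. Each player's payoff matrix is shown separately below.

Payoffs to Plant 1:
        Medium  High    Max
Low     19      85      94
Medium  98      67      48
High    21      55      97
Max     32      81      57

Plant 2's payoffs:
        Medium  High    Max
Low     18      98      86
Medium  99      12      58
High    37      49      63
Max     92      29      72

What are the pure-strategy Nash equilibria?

Plant 1 against Medium: payoffs 19, 98, 21, 32 → best response Medium.
Plant 1 against High: payoffs 85, 67, 55, 81 → best response Low.
Plant 1 against Max: payoffs 94, 48, 97, 57 → best response High.
Plant 2 against Low: payoffs 18, 98, 86 → best response High.
Plant 2 against Medium: payoffs 99, 12, 58 → best response Medium.
Plant 2 against High: payoffs 37, 49, 63 → best response Max.
Plant 2 against Max: payoffs 92, 29, 72 → best response Medium.
Mutual best responses: (Low, High); (Medium, Medium); (High, Max).

(Low, High) and (Medium, Medium) and (High, Max)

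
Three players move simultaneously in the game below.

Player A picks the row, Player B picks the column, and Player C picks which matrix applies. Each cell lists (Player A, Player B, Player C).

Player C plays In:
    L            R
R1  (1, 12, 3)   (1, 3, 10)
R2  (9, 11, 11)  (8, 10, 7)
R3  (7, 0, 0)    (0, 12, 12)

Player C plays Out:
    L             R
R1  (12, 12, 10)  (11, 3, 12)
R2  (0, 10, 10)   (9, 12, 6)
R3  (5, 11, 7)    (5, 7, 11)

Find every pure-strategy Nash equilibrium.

(R1, L, In): Player A can switch to R2 (1 → 9). Not NE.
(R1, L, Out): Player A gets 12, best alternative 5; Player B gets 12, best alternative 3; Player C gets 10, best alternative 3. No profitable deviation — NE.
(R1, R, In): Player A can switch to R2 (1 → 8). Not NE.
(R1, R, Out): Player B can switch to L (3 → 12). Not NE.
(R2, L, In): Player A gets 9, best alternative 7; Player B gets 11, best alternative 10; Player C gets 11, best alternative 10. No profitable deviation — NE.
(R2, L, Out): Player A can switch to R1 (0 → 12). Not NE.
(R2, R, In): Player B can switch to L (10 → 11). Not NE.
(R2, R, Out): Player A can switch to R1 (9 → 11). Not NE.
(R3, L, In): Player A can switch to R2 (7 → 9). Not NE.
(R3, L, Out): Player A can switch to R1 (5 → 12). Not NE.
(R3, R, In): Player A can switch to R1 (0 → 1). Not NE.
(R3, R, Out): Player A can switch to R1 (5 → 11). Not NE.

(R1, L, Out), (R2, L, In)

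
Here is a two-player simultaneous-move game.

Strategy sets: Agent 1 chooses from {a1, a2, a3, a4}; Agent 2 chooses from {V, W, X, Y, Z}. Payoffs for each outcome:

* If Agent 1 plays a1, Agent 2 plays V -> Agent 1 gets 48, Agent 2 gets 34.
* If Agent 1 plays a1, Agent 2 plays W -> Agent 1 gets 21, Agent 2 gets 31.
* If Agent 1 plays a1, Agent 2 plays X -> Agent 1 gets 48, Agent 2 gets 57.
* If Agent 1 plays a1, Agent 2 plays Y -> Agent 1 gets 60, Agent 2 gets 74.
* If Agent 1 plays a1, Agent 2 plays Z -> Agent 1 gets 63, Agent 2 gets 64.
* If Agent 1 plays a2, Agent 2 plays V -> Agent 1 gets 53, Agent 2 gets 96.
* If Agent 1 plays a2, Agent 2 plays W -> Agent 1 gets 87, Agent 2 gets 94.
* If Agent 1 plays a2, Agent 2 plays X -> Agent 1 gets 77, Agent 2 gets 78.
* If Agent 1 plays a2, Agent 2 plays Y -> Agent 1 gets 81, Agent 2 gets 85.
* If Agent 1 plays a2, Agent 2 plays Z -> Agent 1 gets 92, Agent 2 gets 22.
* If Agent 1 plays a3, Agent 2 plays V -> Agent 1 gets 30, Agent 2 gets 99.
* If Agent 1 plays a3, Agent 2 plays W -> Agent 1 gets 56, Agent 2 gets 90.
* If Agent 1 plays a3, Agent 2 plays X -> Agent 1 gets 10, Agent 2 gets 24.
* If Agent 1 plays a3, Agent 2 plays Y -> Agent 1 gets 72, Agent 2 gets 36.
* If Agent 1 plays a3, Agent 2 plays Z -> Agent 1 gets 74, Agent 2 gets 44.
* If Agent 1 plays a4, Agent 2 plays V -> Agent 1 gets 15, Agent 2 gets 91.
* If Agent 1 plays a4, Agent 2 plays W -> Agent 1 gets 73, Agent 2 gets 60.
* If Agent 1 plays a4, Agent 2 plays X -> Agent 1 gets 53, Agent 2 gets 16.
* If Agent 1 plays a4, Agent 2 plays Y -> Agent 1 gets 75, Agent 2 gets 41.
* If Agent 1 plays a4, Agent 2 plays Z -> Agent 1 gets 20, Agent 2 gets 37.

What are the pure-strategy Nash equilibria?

Agent 1 against V: payoffs 48, 53, 30, 15 → best response a2.
Agent 1 against W: payoffs 21, 87, 56, 73 → best response a2.
Agent 1 against X: payoffs 48, 77, 10, 53 → best response a2.
Agent 1 against Y: payoffs 60, 81, 72, 75 → best response a2.
Agent 1 against Z: payoffs 63, 92, 74, 20 → best response a2.
Agent 2 against a1: payoffs 34, 31, 57, 74, 64 → best response Y.
Agent 2 against a2: payoffs 96, 94, 78, 85, 22 → best response V.
Agent 2 against a3: payoffs 99, 90, 24, 36, 44 → best response V.
Agent 2 against a4: payoffs 91, 60, 16, 41, 37 → best response V.
Mutual best responses: (a2, V).

The unique pure-strategy Nash equilibrium is (a2, V).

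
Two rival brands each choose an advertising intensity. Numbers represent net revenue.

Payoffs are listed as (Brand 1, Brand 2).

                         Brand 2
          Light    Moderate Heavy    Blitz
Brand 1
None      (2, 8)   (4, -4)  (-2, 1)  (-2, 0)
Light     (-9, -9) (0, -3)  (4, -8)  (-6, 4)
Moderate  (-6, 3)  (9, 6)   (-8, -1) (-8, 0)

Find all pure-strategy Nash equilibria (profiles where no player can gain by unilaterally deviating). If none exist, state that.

Pure-strategy Nash equilibria: (None, Light); (Moderate, Moderate)

For each strategy profile, look for a profitable unilateral deviation.
(None, Light): Brand 1 gets 2, best alternative -6; Brand 2 gets 8, best alternative 1. No profitable deviation — NE.
(None, Moderate): Brand 1 can switch to Moderate (4 → 9). Not NE.
(None, Heavy): Brand 1 can switch to Light (-2 → 4). Not NE.
(None, Blitz): Brand 2 can switch to Light (0 → 8). Not NE.
(Light, Light): Brand 1 can switch to None (-9 → 2). Not NE.
(Light, Moderate): Brand 1 can switch to None (0 → 4). Not NE.
(Light, Heavy): Brand 2 can switch to Moderate (-8 → -3). Not NE.
(Light, Blitz): Brand 1 can switch to None (-6 → -2). Not NE.
(Moderate, Light): Brand 1 can switch to None (-6 → 2). Not NE.
(Moderate, Moderate): Brand 1 gets 9, best alternative 4; Brand 2 gets 6, best alternative 3. No profitable deviation — NE.
(Moderate, Heavy): Brand 1 can switch to None (-8 → -2). Not NE.
(Moderate, Blitz): Brand 1 can switch to None (-8 → -2). Not NE.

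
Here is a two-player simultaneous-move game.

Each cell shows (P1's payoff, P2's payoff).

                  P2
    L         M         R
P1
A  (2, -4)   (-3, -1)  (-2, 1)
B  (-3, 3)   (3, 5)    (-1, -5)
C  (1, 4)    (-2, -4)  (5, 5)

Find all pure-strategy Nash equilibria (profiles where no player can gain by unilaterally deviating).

Pure-strategy Nash equilibria: (B, M); (C, R)

(A, L): P2 can switch to M (-4 → -1). Not NE.
(A, M): P1 can switch to B (-3 → 3). Not NE.
(A, R): P1 can switch to B (-2 → -1). Not NE.
(B, L): P1 can switch to A (-3 → 2). Not NE.
(B, M): P1 gets 3, best alternative -2; P2 gets 5, best alternative 3. No profitable deviation — NE.
(B, R): P1 can switch to C (-1 → 5). Not NE.
(C, L): P1 can switch to A (1 → 2). Not NE.
(C, M): P1 can switch to B (-2 → 3). Not NE.
(C, R): P1 gets 5, best alternative -1; P2 gets 5, best alternative 4. No profitable deviation — NE.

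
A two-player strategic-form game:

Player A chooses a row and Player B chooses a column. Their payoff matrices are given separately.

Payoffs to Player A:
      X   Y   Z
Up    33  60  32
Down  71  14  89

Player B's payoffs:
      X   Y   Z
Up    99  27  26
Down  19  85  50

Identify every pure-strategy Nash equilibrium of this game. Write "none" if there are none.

(Up, X): Player A can switch to Down (33 → 71). Not NE.
(Up, Y): Player B can switch to X (27 → 99). Not NE.
(Up, Z): Player A can switch to Down (32 → 89). Not NE.
(Down, X): Player B can switch to Y (19 → 85). Not NE.
(Down, Y): Player A can switch to Up (14 → 60). Not NE.
(Down, Z): Player B can switch to Y (50 → 85). Not NE.

No pure-strategy Nash equilibrium.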